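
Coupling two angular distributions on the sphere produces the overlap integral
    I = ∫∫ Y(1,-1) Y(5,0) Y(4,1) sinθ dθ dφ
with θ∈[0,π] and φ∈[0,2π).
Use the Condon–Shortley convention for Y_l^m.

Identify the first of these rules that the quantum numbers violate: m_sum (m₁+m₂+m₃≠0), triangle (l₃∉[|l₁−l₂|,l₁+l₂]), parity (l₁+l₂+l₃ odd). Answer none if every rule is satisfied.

none

azimuthal sum: -1 + 0 + 1 = 0  ✓
4 ≤ 4 ≤ 6 (triangle on l)  ✓
L = 1 + 5 + 4 = 10 (even)  ✓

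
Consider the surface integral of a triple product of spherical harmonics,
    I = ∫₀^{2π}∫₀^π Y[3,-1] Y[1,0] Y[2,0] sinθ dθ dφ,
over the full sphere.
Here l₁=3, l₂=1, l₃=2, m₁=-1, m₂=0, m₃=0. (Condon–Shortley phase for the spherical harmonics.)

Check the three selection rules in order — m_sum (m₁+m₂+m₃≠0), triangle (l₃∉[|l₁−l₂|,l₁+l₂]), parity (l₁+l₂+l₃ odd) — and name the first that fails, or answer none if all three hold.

m_sum

azimuthal sum: -1 + 0 + 0 = -1  ✗
2 ≤ 2 ≤ 4 (triangle on l)
L = 3 + 1 + 2 = 6 (even)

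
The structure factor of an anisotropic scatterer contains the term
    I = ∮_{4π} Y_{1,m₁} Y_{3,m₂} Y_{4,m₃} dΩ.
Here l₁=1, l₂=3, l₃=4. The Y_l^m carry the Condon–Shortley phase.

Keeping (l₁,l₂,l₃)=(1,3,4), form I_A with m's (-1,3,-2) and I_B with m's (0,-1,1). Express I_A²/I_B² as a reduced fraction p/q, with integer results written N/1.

Same 1,3,4: normalisation and zero-m 3j drop out of the ratio.
A: Δ: 0! 2! 6! / 9! → 1/252; sum: t=0:+1/1440 = 1/1440; 3j²(1 3 4; -1 3 -2) = Δ·Π!·Σ² = 1/252  (sign +1)
B: Δ: 0! 2! 6! / 9! → 1/252; sum: t=0:+1/48 = 1/48; 3j²(1 3 4; 0 -1 1) = Δ·Π!·Σ² = 5/84  (sign -1)
I_A²/I_B² = (1/252)/(5/84) = 1/15

1/15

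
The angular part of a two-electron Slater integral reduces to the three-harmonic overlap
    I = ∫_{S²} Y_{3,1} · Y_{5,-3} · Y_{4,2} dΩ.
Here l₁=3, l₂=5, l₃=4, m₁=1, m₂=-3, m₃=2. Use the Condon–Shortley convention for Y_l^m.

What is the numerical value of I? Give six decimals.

-0.144236

Rules hold: Σm=0, L=12 even, 2≤4≤8.
N = 7·11·9 = 693
Δ = 4!·2!·6!/13! = 1/180180
Racah Σ t=1..3: t=1:−1/576 t=2:+1/144 t=3:−1/576 = 1/288
⇒ 3j(3 5 4; 0 0 0)² = 20/1001, sgn +1
Racah Σ t=0..2: t=0:+1/2304 t=1:−1/720 t=2:+1/5760 = -1/1280
⇒ 3j(3 5 4; 1 -3 2)² = 27/1430, sgn -1
4πI² = N·(3j₀)²·(3jₘ)² = 486/1859
I = -1·√(0.261431/4π) = -0.14423595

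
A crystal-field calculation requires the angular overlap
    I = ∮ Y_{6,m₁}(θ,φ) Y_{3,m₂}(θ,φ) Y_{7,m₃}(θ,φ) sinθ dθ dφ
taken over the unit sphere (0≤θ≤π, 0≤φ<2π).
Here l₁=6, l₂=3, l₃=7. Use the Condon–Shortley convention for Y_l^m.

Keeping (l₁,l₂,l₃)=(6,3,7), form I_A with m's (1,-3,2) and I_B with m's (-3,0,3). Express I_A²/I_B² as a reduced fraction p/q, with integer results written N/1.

441/1

l's match ⇒ only the (l;m) 3-j factors differ between A and B.
A: triangle coeff Δ(6,3,7) = 1/2042040; Σ_t [0,0]: t=0:+1/691200 = 1/691200; (3j)²=189/9724 [(6 3 7; 1 -3 2)], sign=-1
B: triangle coeff Δ(6,3,7) = 1/2042040; Σ_t [0,2]: t=0:+1/4354560 t=1:−1/322560 t=2:+1/362880 = -1/8709120; (3j)²=3/68068 [(6 3 7; -3 0 3)], sign=-1
I_A²/I_B² = (189/9724)/(3/68068) = 441/1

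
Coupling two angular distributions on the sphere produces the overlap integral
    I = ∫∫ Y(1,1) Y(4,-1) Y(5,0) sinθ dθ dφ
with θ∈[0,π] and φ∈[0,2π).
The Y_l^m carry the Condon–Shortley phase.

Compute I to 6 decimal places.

0.155288

Rules hold: Σm=0, L=10 even, 3≤5≤5.
N = 3·9·11 = 297
Δ = 0!·2!·8!/11! = 1/495
Racah Σ t=0..0: t=0:+1/576 = 1/576
⇒ 3j(1 4 5; 0 0 0)² = 5/99, sgn -1
Racah Σ t=0..0: t=0:+1/1440 = 1/1440
⇒ 3j(1 4 5; 1 -1 0)² = 2/99, sgn -1
4πI² = N·(3j₀)²·(3jₘ)² = 10/33
I = +1·√(0.30303/4π) = 0.15528807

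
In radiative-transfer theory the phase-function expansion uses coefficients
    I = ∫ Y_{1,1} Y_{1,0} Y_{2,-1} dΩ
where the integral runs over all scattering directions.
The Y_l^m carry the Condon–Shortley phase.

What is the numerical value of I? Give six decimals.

m-sum 0 ✓  L=4 even ✓  0≤2≤2 ✓
Π(2lᵢ+1) = 3×3×5 = 45
triangle coeff Δ(1,1,2) = 1/30
Σ_t [0,0]: t=0:+1/1 = 1/1
(3j)²=2/15 [(1 1 2; 0 0 0)], sign=+1
Σ_t [0,0]: t=0:+1/2 = 1/2
(3j)²=1/10 [(1 1 2; 1 0 -1)], sign=-1
⇒ 4πI² = 3/5
I = (-1)√(3/5/(4π)) = -0.21850969

-0.218510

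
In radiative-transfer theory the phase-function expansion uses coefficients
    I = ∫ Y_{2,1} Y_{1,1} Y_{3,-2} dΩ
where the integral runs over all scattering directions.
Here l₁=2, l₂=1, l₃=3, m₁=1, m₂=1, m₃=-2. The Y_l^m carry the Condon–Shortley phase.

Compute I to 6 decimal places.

0.261169

m-sum 0 ✓  L=6 even ✓  1≤3≤3 ✓
Π(2lᵢ+1) = 5×3×7 = 105
triangle coeff Δ(2,1,3) = 1/105
Σ_t [0,0]: t=0:+1/4 = 1/4
(3j)²=3/35 [(2 1 3; 0 0 0)], sign=-1
Σ_t [0,0]: t=0:+1/12 = 1/12
(3j)²=2/21 [(2 1 3; 1 1 -2)], sign=-1
⇒ 4πI² = 6/7
I = (+1)√(6/7/(4π)) = 0.26116903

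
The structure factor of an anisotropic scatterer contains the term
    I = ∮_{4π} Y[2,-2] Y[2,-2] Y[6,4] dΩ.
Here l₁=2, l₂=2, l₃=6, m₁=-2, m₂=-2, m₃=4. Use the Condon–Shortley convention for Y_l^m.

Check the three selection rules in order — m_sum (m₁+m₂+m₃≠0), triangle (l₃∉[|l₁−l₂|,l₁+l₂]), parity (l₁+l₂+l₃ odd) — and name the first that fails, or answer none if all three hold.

m₁+m₂+m₃ = -2 − 2 + 4 = 0  ✓
triangle: |2−2|=0 ≤ l₃=6 ≤ 2+2=4  ✗
parity: l₁+l₂+l₃ = 10 is even

triangle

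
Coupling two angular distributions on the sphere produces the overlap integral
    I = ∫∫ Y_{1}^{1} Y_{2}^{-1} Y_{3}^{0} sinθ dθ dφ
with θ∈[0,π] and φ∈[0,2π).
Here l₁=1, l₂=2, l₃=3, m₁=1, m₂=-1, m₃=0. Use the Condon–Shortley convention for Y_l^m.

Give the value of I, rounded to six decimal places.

0.143048

Rules hold: Σm=0, L=6 even, 1≤3≤3.
N = 3·5·7 = 105
Δ = 0!·2!·4!/7! = 1/105
Racah Σ t=0..0: t=0:+1/4 = 1/4
⇒ 3j(1 2 3; 0 0 0)² = 3/35, sgn -1
Racah Σ t=0..0: t=0:+1/12 = 1/12
⇒ 3j(1 2 3; 1 -1 0)² = 1/35, sgn -1
4πI² = N·(3j₀)²·(3jₘ)² = 9/35
I = +1·√(0.257143/4π) = 0.14304817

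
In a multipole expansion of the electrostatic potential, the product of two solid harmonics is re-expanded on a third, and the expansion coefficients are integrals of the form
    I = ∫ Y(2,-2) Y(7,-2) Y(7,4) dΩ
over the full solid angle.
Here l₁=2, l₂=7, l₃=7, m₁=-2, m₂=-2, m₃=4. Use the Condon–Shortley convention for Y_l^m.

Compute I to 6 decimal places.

-0.163963

Rules hold: Σm=0, L=16 even, 5≤7≤9.
N = 5·15·15 = 1125
Δ = 2!·2!·12!/17! = 1/185640
Racah Σ t=0..2: t=0:+1/2419200 t=1:−1/518400 t=2:+1/2419200 = -1/907200
⇒ 3j(2 7 7; 0 0 0)² = 56/3315, sgn +1
Racah Σ t=2..2: t=2:+1/8709120 = 1/8709120
⇒ 3j(2 7 7; -2 -2 4)² = 55/3094, sgn -1
4πI² = N·(3j₀)²·(3jₘ)² = 16500/48841
I = -1·√(0.337831/4π) = -0.16396259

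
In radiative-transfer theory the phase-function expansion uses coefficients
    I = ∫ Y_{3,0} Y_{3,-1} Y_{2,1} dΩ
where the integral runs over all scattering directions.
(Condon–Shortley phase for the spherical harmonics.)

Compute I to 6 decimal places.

Checks pass: Σm=0; 8 even; l₃=2∈[0,6].
(2·3+1)(2·3+1)(2·2+1) = 245
Δ: 4! 2! 2! / 9! → 1/3780
sum: t=1:−1/24 t=2:+1/4 t=3:−1/24 = 1/6
3j²(3 3 2; 0 0 0) = Δ·Π!·Σ² = 4/105  (sign +1)
sum: t=1:−1/12 t=2:+1/8 = 1/24
3j²(3 3 2; 0 -1 1) = Δ·Π!·Σ² = 1/210  (sign -1)
combine: 4πI² = 245·4/105·1/210 = 2/45
take √, sign -1: I = -0.05947080

-0.059471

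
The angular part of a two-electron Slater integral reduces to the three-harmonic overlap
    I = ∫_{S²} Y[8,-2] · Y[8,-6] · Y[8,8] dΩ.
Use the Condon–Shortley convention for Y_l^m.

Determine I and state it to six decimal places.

m-sum 0 ✓  L=24 even ✓  0≤8≤16 ✓
Π(2lᵢ+1) = 17×17×17 = 4913
triangle coeff Δ(8,8,8) = 1/236637794250
Σ_t [0,8]: t=0:+1/65548320768000 t=1:−1/128024064000 t=2:+1/2985984000 t=3:−1/373248000 t=4:+1/191102976 t=5:−1/373248000 t=6:+1/2985984000 t=7:−1/128024064000 t=8:+1/65548320768000 = 11/20808990720
(3j)²=490/96577 [(8 8 8; 0 0 0)], sign=+1
Σ_t [2,2]: t=2:+1/2341011456000 = 1/2341011456000
(3j)²=273/37145 [(8 8 8; -2 -6 8)], sign=+1
⇒ 4πI² = 34986/190969
I = (+1)√(34986/190969/(4π)) = 0.12074267

0.120743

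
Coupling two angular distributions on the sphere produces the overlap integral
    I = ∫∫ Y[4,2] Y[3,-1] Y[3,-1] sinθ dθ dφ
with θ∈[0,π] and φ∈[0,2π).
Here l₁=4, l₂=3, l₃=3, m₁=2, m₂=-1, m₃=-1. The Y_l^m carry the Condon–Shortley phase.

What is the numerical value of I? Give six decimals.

Checks pass: Σm=0; 10 even; l₃=3∈[1,7].
(2·4+1)(2·3+1)(2·3+1) = 441
Δ: 4! 4! 2! / 11! → 1/34650
sum: t=1:−1/72 t=2:+1/16 t=3:−1/72 = 5/144
3j²(4 3 3; 0 0 0) = Δ·Π!·Σ² = 2/77  (sign -1)
sum: t=0:+1/192 t=1:−1/36 t=2:+1/192 = -5/288
3j²(4 3 3; 2 -1 -1) = Δ·Π!·Σ² = 20/693  (sign -1)
combine: 4πI² = 441·2/77·20/693 = 40/121
take √, sign +1: I = 0.16219310

0.162193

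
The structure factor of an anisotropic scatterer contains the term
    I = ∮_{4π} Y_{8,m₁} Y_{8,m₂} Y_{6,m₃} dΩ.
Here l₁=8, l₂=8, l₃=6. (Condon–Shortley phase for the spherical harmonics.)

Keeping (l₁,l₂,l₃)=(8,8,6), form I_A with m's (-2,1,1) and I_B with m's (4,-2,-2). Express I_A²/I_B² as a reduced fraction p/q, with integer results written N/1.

Same 8,8,6: normalisation and zero-m 3j drop out of the ratio.
A: Δ: 10! 6! 6! / 23! → 1/13742520792; sum: t=4:+1/1492992000 t=5:−1/82944000 t=6:+1/29859840 t=7:−1/52254720 t=8:+1/464486400 t=9:−1/31352832000 = 319/62705664000; 3j²(8 8 6; -2 1 1) = Δ·Π!·Σ² = 4205/772616  (sign -1)
B: Δ: 10! 6! 6! / 23! → 1/13742520792; sum: t=0:+1/125411328000 t=1:−1/1567641600 t=2:+1/185794560 t=3:−1/130636800 t=4:+1/597196800 = -11/8957952000; 3j²(8 8 6; 4 -2 -2) = Δ·Π!·Σ² = 308/96577  (sign -1)
I_A²/I_B² = (4205/772616)/(308/96577) = 4205/2464

4205/2464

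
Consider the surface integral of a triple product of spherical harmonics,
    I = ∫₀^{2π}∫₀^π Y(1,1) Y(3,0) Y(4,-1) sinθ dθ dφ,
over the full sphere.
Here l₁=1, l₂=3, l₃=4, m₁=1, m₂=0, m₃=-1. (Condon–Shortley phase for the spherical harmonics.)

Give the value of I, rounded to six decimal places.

m-sum 0 ✓  L=8 even ✓  2≤4≤4 ✓
Π(2lᵢ+1) = 3×7×9 = 189
triangle coeff Δ(1,3,4) = 1/252
Σ_t [0,0]: t=0:+1/36 = 1/36
(3j)²=4/63 [(1 3 4; 0 0 0)], sign=+1
Σ_t [0,0]: t=0:+1/72 = 1/72
(3j)²=5/126 [(1 3 4; 1 0 -1)], sign=-1
⇒ 4πI² = 10/21
I = (-1)√(10/21/(4π)) = -0.19466390

-0.194664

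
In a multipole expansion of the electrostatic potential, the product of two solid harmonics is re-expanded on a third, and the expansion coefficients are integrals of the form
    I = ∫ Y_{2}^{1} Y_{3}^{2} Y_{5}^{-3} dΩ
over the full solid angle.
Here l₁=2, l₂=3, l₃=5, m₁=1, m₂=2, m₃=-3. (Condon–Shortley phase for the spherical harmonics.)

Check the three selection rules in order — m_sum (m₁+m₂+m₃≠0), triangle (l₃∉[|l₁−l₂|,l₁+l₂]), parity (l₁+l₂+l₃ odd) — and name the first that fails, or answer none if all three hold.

none

m₁+m₂+m₃ = 1 + 2 − 3 = 0  ✓
triangle: |2−3|=1 ≤ l₃=5 ≤ 2+3=5  ✓
parity: l₁+l₂+l₃ = 10 is even  ✓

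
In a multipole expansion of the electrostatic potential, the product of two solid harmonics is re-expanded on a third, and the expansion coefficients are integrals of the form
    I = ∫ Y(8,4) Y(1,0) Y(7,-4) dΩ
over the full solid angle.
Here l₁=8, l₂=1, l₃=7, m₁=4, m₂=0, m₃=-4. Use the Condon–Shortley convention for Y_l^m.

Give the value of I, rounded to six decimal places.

0.211986

m-sum 0 ✓  L=16 even ✓  7≤7≤9 ✓
Π(2lᵢ+1) = 17×3×15 = 765
triangle coeff Δ(8,1,7) = 1/2040
Σ_t [1,1]: t=1:−1/25401600 = -1/25401600
(3j)²=8/255 [(8 1 7; 0 0 0)], sign=+1
Σ_t [1,1]: t=1:−1/239500800 = -1/239500800
(3j)²=2/85 [(8 1 7; 4 0 -4)], sign=+1
⇒ 4πI² = 48/85
I = (+1)√(48/85/(4π)) = 0.21198553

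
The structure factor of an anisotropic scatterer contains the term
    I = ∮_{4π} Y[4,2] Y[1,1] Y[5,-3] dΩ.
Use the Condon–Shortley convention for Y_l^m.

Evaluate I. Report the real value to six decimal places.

-0.259847

Checks pass: Σm=0; 10 even; l₃=5∈[3,5].
(2·4+1)(2·1+1)(2·5+1) = 297
Δ: 0! 8! 2! / 11! → 1/495
sum: t=0:+1/576 = 1/576
3j²(4 1 5; 0 0 0) = Δ·Π!·Σ² = 5/99  (sign -1)
sum: t=0:+1/2880 = 1/2880
3j²(4 1 5; 2 1 -3) = Δ·Π!·Σ² = 28/495  (sign +1)
combine: 4πI² = 297·5/99·28/495 = 28/33
take √, sign -1: I = -0.25984664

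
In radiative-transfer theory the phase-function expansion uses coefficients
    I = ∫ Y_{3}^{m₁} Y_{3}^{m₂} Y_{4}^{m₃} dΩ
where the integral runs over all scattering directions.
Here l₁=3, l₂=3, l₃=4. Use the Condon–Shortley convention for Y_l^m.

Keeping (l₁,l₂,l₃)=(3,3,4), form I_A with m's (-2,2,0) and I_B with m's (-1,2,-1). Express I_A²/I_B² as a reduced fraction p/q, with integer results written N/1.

49/32

Same 3,3,4: normalisation and zero-m 3j drop out of the ratio.
A: Δ: 2! 4! 4! / 11! → 1/34650; sum: t=1:−1/576 t=2:+1/72 = 7/576; 3j²(3 3 4; -2 2 0) = Δ·Π!·Σ² = 7/198  (sign +1)
B: Δ: 2! 4! 4! / 11! → 1/34650; sum: t=1:−1/144 t=2:+1/48 = 1/72; 3j²(3 3 4; -1 2 -1) = Δ·Π!·Σ² = 16/693  (sign -1)
I_A²/I_B² = (7/198)/(16/693) = 49/32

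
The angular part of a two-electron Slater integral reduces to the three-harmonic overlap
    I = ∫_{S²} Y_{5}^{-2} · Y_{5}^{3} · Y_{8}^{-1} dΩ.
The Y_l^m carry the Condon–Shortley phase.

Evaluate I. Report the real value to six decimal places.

Checks pass: Σm=0; 18 even; l₃=8∈[0,10].
(2·5+1)(2·5+1)(2·8+1) = 2057
Δ: 2! 8! 8! / 19! → 1/37413090
sum: t=0:+1/1036800 t=1:−1/331776 t=2:+1/1036800 = -1/921600
3j²(5 5 8; 0 0 0) = Δ·Π!·Σ² = 490/46189  (sign -1)
sum: t=0:+1/406425600 t=1:−1/7257600 t=2:+1/2073600 = 47/135475200
3j²(5 5 8; -2 3 -1) = Δ·Π!·Σ² = 6627/461890  (sign -1)
combine: 4πI² = 2057·490/46189·6627/461890 = 324723/1037153
take √, sign +1: I = 0.15784476

0.157845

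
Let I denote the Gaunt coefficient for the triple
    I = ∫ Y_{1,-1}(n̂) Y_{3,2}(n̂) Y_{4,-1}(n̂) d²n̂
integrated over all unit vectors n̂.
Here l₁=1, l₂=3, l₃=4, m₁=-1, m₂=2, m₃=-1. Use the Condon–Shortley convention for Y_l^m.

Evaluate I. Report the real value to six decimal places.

-0.106622

m-sum 0 ✓  L=8 even ✓  2≤4≤4 ✓
Π(2lᵢ+1) = 3×7×9 = 189
triangle coeff Δ(1,3,4) = 1/252
Σ_t [0,0]: t=0:+1/36 = 1/36
(3j)²=4/63 [(1 3 4; 0 0 0)], sign=+1
Σ_t [0,0]: t=0:+1/240 = 1/240
(3j)²=1/84 [(1 3 4; -1 2 -1)], sign=-1
⇒ 4πI² = 1/7
I = (-1)√(1/7/(4π)) = -0.10662181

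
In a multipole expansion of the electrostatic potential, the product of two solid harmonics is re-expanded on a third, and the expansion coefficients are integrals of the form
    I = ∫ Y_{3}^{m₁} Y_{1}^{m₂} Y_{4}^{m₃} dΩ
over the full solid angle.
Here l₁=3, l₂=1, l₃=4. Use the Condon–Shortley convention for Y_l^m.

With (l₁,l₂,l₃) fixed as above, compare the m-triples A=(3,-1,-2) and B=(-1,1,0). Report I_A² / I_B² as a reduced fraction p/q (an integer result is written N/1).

l's match ⇒ only the (l;m) 3-j factors differ between A and B.
A: triangle coeff Δ(3,1,4) = 1/252; Σ_t [0,0]: t=0:+1/1440 = 1/1440; (3j)²=1/252 [(3 1 4; 3 -1 -2)], sign=+1
B: triangle coeff Δ(3,1,4) = 1/252; Σ_t [0,0]: t=0:+1/96 = 1/96; (3j)²=1/42 [(3 1 4; -1 1 0)], sign=+1
I_A²/I_B² = (1/252)/(1/42) = 1/6

1/6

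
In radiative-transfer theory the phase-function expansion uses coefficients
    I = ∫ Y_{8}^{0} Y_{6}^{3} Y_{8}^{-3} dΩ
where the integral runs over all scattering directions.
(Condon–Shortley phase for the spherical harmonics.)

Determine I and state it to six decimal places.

m-sum 0 ✓  L=22 even ✓  2≤8≤14 ✓
Π(2lᵢ+1) = 17×13×17 = 3757
triangle coeff Δ(8,6,8) = 1/13742520792
Σ_t [0,6]: t=0:+1/41803776000 t=1:−1/435456000 t=2:+1/39813120 t=3:−1/18662400 t=4:+1/39813120 t=5:−1/435456000 t=6:+1/41803776000 = -11/1393459200
(3j)²=600/96577 [(8 6 8; 0 0 0)], sign=-1
Σ_t [3,6]: t=3:−1/373248000 t=4:+1/99532800 t=5:−1/174182400 t=6:+1/2090188800 = 11/5225472000
(3j)²=528/96577 [(8 6 8; 0 3 -3)], sign=-1
⇒ 4πI² = 316800/2482597
I = (+1)√(316800/2482597/(4π)) = 0.10077076

0.100771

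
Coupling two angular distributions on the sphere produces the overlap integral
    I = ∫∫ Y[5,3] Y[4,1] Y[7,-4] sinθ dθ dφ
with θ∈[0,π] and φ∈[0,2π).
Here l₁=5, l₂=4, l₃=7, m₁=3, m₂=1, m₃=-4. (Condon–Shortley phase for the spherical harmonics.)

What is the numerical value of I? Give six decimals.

Checks pass: Σm=0; 16 even; l₃=7∈[1,9].
(2·5+1)(2·4+1)(2·7+1) = 1485
Δ: 2! 8! 6! / 17! → 1/6126120
sum: t=0:+1/69120 t=1:−1/20736 t=2:+1/69120 = -1/51840
3j²(5 4 7; 0 0 0) = Δ·Π!·Σ² = 280/21879  (sign +1)
sum: t=0:+1/345600 t=1:−1/241920 t=2:+1/2903040 = -13/14515200
3j²(5 4 7; 3 1 -4) = Δ·Π!·Σ² = 13/7140  (sign +1)
combine: 4πI² = 1485·280/21879·13/7140 = 10/289
take √, sign +1: I = 0.05247424

0.052474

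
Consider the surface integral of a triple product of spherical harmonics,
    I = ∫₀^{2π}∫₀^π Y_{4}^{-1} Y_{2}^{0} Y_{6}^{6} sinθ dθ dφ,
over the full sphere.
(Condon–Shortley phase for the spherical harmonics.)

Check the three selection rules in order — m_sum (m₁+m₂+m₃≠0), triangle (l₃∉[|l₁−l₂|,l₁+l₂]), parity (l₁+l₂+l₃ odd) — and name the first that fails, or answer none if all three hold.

m_sum

azimuthal sum: -1 + 0 + 6 = 5  ✗
2 ≤ 6 ≤ 6 (triangle on l)
L = 4 + 2 + 6 = 12 (even)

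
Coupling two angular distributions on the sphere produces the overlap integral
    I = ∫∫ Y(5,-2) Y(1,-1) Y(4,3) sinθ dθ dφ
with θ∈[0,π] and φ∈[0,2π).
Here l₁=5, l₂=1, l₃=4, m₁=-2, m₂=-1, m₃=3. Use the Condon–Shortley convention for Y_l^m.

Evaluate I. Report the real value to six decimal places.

m-sum 0 ✓  L=10 even ✓  4≤4≤6 ✓
Π(2lᵢ+1) = 11×3×9 = 297
triangle coeff Δ(5,1,4) = 1/495
Σ_t [1,1]: t=1:−1/576 = -1/576
(3j)²=5/99 [(5 1 4; 0 0 0)], sign=-1
Σ_t [0,0]: t=0:+1/10080 = 1/10080
(3j)²=1/165 [(5 1 4; -2 -1 3)], sign=-1
⇒ 4πI² = 1/11
I = (+1)√(1/11/(4π)) = 0.08505478

0.085055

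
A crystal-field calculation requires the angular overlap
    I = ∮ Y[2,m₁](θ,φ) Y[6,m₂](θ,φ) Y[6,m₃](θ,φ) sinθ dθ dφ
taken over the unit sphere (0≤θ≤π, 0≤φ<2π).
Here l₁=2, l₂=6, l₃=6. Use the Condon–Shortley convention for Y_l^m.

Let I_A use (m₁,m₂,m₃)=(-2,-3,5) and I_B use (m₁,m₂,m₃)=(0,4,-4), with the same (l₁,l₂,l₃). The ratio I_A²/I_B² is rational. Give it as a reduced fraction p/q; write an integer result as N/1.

Shared (l₁,l₂,l₃)=(2,6,6): N and (l;000)² cancel in I_A²/I_B².
A: Δ = 2!·2!·10!/15! = 1/90090; Racah Σ t=2..2: t=2:+1/1451520 = 1/1451520; ⇒ 3j(2 6 6; -2 -3 5)² = 1/91, sgn -1
B: Δ = 2!·2!·10!/15! = 1/90090; Racah Σ t=0..2: t=0:+1/14515200 t=1:−1/362880 t=2:+1/322560 = 1/2419200; ⇒ 3j(2 6 6; 0 4 -4)² = 2/5005, sgn +1
I_A²/I_B² = (1/91)/(2/5005) = 55/2

55/2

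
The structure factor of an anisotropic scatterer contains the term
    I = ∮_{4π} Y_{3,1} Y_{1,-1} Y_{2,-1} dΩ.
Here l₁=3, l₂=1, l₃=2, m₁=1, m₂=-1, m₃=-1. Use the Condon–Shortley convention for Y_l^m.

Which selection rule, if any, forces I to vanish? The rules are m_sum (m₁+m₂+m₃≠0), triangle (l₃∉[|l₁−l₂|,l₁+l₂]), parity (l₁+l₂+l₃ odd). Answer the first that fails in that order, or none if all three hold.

m₁+m₂+m₃ = 1 − 1 − 1 = -1  ✗
triangle: |3−1|=2 ≤ l₃=2 ≤ 3+1=4
parity: l₁+l₂+l₃ = 6 is even

m_sum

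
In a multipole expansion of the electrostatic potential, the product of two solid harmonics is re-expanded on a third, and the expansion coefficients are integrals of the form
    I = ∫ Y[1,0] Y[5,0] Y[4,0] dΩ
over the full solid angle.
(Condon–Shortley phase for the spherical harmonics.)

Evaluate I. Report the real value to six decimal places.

Rules hold: Σm=0, L=10 even, 4≤4≤6.
N = 3·11·9 = 297
Δ = 2!·0!·8!/11! = 1/495
Racah Σ t=1..1: t=1:−1/576 = -1/576
⇒ 3j(1 5 4; 0 0 0)² = 5/99, sgn -1
(m-triple is (0,0,0) — same symbol as above.)
4πI² = N·(3j₀)²·(3jₘ)² = 25/33
I = +1·√(0.757576/4π) = 0.24553200

0.245532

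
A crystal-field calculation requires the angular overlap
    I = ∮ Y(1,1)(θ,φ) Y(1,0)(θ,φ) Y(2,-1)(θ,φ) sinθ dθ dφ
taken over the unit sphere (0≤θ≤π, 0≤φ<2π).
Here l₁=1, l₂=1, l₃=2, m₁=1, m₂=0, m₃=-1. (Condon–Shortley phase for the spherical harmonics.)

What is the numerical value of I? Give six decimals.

m-sum 0 ✓  L=4 even ✓  0≤2≤2 ✓
Π(2lᵢ+1) = 3×3×5 = 45
triangle coeff Δ(1,1,2) = 1/30
Σ_t [0,0]: t=0:+1/1 = 1/1
(3j)²=2/15 [(1 1 2; 0 0 0)], sign=+1
Σ_t [0,0]: t=0:+1/2 = 1/2
(3j)²=1/10 [(1 1 2; 1 0 -1)], sign=-1
⇒ 4πI² = 3/5
I = (-1)√(3/5/(4π)) = -0.21850969

-0.218510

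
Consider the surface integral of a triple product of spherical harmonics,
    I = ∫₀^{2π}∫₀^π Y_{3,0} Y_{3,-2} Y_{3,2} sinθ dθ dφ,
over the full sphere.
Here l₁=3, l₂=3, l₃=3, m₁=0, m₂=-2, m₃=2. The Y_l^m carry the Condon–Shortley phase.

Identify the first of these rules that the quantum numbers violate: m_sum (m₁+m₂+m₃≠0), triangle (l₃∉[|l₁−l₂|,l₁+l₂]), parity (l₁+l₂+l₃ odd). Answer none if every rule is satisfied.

parity

m₁+m₂+m₃ = 0 − 2 + 2 = 0  ✓
triangle: |3−3|=0 ≤ l₃=3 ≤ 3+3=6  ✓
parity: l₁+l₂+l₃ = 9 is odd  ✗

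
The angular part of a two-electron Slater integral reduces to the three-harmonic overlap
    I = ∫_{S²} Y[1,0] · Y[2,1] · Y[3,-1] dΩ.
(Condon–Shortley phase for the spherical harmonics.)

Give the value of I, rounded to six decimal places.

m-sum 0 ✓  L=6 even ✓  1≤3≤3 ✓
Π(2lᵢ+1) = 3×5×7 = 105
triangle coeff Δ(1,2,3) = 1/105
Σ_t [0,0]: t=0:+1/4 = 1/4
(3j)²=3/35 [(1 2 3; 0 0 0)], sign=-1
Σ_t [0,0]: t=0:+1/6 = 1/6
(3j)²=8/105 [(1 2 3; 0 1 -1)], sign=+1
⇒ 4πI² = 24/35
I = (-1)√(24/35/(4π)) = -0.23359668

-0.233597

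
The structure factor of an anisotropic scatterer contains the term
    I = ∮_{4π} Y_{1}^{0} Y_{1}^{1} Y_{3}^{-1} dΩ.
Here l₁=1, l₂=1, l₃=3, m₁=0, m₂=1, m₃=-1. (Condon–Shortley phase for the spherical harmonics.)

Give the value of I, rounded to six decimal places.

l₃=3 ∉ [0,2] — triangle fails ⇒ I = 0

0.000000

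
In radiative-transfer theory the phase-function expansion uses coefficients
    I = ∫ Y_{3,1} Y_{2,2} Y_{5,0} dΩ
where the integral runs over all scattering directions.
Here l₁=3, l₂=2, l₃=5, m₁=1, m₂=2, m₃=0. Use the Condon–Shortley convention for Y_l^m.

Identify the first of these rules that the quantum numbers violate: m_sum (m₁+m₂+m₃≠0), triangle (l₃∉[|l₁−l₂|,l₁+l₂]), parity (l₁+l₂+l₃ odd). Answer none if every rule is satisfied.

m_sum

m₁+m₂+m₃ = 1 + 2 + 0 = 3  ✗
triangle: |3−2|=1 ≤ l₃=5 ≤ 3+2=5
parity: l₁+l₂+l₃ = 10 is even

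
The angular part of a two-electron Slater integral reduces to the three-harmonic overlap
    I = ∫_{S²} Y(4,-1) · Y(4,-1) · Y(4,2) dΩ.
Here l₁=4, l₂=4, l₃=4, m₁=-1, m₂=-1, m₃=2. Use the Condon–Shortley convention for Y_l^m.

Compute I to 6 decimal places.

Checks pass: Σm=0; 12 even; l₃=4∈[0,8].
(2·4+1)(2·4+1)(2·4+1) = 729
Δ: 4! 4! 4! / 13! → 1/450450
sum: t=0:+1/13824 t=1:−1/216 t=2:+1/64 t=3:−1/216 t=4:+1/13824 = 5/768
3j²(4 4 4; 0 0 0) = Δ·Π!·Σ² = 18/1001  (sign +1)
sum: t=1:−1/576 t=2:+1/144 t=3:−1/576 = 1/288
3j²(4 4 4; -1 -1 2) = Δ·Π!·Σ² = 20/1001  (sign +1)
combine: 4πI² = 729·18/1001·20/1001 = 262440/1002001
take √, sign +1: I = 0.14436968

0.144370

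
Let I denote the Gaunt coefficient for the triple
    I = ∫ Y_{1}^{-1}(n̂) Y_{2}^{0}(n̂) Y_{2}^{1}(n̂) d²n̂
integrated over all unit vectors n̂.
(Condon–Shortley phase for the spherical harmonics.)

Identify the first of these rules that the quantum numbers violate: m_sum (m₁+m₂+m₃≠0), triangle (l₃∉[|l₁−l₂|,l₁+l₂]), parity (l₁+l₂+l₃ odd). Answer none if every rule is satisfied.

parity

Σmᵢ = 0  ✓
l₃∈[|l₁−l₂|,l₁+l₂]=[1,3], have l₃=2  ✓
Σlᵢ = 5 ⇒ odd  ✗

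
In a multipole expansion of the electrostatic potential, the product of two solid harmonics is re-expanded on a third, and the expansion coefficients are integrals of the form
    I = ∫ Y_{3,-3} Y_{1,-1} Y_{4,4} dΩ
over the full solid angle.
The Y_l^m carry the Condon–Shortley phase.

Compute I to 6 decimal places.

m-sum 0 ✓  L=8 even ✓  2≤4≤4 ✓
Π(2lᵢ+1) = 7×3×9 = 189
triangle coeff Δ(3,1,4) = 1/252
Σ_t [0,0]: t=0:+1/36 = 1/36
(3j)²=4/63 [(3 1 4; 0 0 0)], sign=+1
Σ_t [0,0]: t=0:+1/1440 = 1/1440
(3j)²=1/9 [(3 1 4; -3 -1 4)], sign=+1
⇒ 4πI² = 4/3
I = (+1)√(4/3/(4π)) = 0.32573501

0.325735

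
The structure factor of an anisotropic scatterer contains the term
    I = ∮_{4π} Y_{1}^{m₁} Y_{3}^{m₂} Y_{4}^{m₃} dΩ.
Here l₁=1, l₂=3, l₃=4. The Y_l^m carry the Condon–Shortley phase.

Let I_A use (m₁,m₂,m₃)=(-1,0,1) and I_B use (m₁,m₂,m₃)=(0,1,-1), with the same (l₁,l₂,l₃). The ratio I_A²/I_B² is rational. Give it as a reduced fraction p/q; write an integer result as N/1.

2/3

Same 1,3,4: normalisation and zero-m 3j drop out of the ratio.
A: Δ: 0! 2! 6! / 9! → 1/252; sum: t=0:+1/72 = 1/72; 3j²(1 3 4; -1 0 1) = Δ·Π!·Σ² = 5/126  (sign -1)
B: Δ: 0! 2! 6! / 9! → 1/252; sum: t=0:+1/48 = 1/48; 3j²(1 3 4; 0 1 -1) = Δ·Π!·Σ² = 5/84  (sign -1)
I_A²/I_B² = (5/126)/(5/84) = 2/3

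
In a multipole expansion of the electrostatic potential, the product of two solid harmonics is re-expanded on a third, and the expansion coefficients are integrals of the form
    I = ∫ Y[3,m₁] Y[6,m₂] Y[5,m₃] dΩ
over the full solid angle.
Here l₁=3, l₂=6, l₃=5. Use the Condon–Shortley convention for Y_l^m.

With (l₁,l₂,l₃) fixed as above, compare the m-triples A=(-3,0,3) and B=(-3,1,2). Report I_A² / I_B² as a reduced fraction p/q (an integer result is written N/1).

4/7

Same 3,6,5: normalisation and zero-m 3j drop out of the ratio.
A: Δ: 4! 2! 8! / 15! → 1/675675; sum: t=4:+1/69120 = 1/69120; 3j²(3 6 5; -3 0 3) = Δ·Π!·Σ² = 4/429  (sign +1)
B: Δ: 4! 2! 8! / 15! → 1/675675; sum: t=4:+1/34560 = 1/34560; 3j²(3 6 5; -3 1 2) = Δ·Π!·Σ² = 7/429  (sign -1)
I_A²/I_B² = (4/429)/(7/429) = 4/7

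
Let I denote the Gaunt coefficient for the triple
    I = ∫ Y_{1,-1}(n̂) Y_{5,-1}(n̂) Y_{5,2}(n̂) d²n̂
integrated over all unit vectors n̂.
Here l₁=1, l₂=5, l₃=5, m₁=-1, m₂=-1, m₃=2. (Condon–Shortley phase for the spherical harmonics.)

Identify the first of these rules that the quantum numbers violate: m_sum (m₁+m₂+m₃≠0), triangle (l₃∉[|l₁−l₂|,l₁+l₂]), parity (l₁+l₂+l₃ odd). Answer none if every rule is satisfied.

azimuthal sum: -1 − 1 + 2 = 0  ✓
4 ≤ 5 ≤ 6 (triangle on l)  ✓
L = 1 + 5 + 5 = 11 (odd)  ✗

parity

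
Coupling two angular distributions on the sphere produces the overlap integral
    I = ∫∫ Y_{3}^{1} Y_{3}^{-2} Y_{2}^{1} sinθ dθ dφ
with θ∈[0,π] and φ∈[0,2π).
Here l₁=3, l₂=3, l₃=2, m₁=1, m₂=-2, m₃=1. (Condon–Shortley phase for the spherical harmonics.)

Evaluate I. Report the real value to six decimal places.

Rules hold: Σm=0, L=8 even, 0≤2≤6.
N = 7·7·5 = 245
Δ = 4!·2!·2!/9! = 1/3780
Racah Σ t=1..3: t=1:−1/24 t=2:+1/4 t=3:−1/24 = 1/6
⇒ 3j(3 3 2; 0 0 0)² = 4/105, sgn +1
Racah Σ t=0..1: t=0:+1/48 t=1:−1/12 = -1/16
⇒ 3j(3 3 2; 1 -2 1)² = 1/28, sgn +1
4πI² = N·(3j₀)²·(3jₘ)² = 1/3
I = +1·√(0.333333/4π) = 0.16286750

0.162868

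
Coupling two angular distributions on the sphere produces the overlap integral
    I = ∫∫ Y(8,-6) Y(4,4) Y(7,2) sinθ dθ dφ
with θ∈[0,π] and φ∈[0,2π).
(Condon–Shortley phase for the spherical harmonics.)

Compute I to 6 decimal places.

l₁+l₂+l₃=19 is odd: 3j(l;000)=0 ⇒ I=0

0.000000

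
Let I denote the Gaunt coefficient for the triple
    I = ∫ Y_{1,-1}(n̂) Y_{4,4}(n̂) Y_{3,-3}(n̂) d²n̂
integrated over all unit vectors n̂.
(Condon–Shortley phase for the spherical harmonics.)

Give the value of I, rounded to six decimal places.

Checks pass: Σm=0; 8 even; l₃=3∈[3,5].
(2·1+1)(2·4+1)(2·3+1) = 189
Δ: 2! 0! 6! / 9! → 1/252
sum: t=1:−1/36 = -1/36
3j²(1 4 3; 0 0 0) = Δ·Π!·Σ² = 4/63  (sign +1)
sum: t=2:+1/1440 = 1/1440
3j²(1 4 3; -1 4 -3) = Δ·Π!·Σ² = 1/9  (sign +1)
combine: 4πI² = 189·4/63·1/9 = 4/3
take √, sign +1: I = 0.32573501

0.325735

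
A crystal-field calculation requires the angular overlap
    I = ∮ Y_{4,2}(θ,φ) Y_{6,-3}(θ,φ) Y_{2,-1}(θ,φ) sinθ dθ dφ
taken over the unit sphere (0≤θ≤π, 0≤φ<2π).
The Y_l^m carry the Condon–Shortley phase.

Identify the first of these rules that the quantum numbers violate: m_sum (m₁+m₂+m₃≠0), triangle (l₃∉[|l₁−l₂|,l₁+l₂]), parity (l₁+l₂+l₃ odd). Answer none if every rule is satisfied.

m_sum

m₁+m₂+m₃ = 2 − 3 − 1 = -2  ✗
triangle: |4−6|=2 ≤ l₃=2 ≤ 4+6=10
parity: l₁+l₂+l₃ = 12 is even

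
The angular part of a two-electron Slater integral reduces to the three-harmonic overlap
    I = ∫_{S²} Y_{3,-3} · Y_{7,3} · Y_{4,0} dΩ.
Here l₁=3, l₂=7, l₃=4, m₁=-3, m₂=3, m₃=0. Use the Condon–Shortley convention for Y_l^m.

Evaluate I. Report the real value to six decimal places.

-0.097643

Rules hold: Σm=0, L=14 even, 4≤4≤10.
N = 7·15·9 = 945
Δ = 6!·0!·8!/15! = 1/45045
Racah Σ t=3..3: t=3:−1/20736 = -1/20736
⇒ 3j(3 7 4; 0 0 0)² = 35/1287, sgn -1
Racah Σ t=6..6: t=6:+1/414720 = 1/414720
⇒ 3j(3 7 4; -3 3 0)² = 2/429, sgn +1
4πI² = N·(3j₀)²·(3jₘ)² = 2450/20449
I = -1·√(0.11981/4π) = -0.09764322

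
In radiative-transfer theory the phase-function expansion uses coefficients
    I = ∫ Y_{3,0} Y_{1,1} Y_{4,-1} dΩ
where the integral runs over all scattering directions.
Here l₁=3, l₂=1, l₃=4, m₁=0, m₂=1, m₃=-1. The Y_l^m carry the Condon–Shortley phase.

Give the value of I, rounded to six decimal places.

-0.194664

Rules hold: Σm=0, L=8 even, 2≤4≤4.
N = 7·3·9 = 189
Δ = 0!·6!·2!/9! = 1/252
Racah Σ t=0..0: t=0:+1/36 = 1/36
⇒ 3j(3 1 4; 0 0 0)² = 4/63, sgn +1
Racah Σ t=0..0: t=0:+1/72 = 1/72
⇒ 3j(3 1 4; 0 1 -1)² = 5/126, sgn -1
4πI² = N·(3j₀)²·(3jₘ)² = 10/21
I = -1·√(0.47619/4π) = -0.19466390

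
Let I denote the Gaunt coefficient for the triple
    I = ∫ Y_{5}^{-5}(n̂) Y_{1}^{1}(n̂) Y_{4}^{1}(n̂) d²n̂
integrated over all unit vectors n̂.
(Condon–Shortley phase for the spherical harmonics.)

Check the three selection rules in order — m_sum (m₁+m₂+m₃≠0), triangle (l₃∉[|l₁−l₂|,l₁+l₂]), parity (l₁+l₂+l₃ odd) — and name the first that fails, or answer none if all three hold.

m₁+m₂+m₃ = -5 + 1 + 1 = -3  ✗
triangle: |5−1|=4 ≤ l₃=4 ≤ 5+1=6
parity: l₁+l₂+l₃ = 10 is even

m_sum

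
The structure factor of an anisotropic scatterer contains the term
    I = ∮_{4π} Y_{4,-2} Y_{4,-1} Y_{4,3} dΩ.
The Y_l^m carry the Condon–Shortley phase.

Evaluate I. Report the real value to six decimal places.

-0.063661

Checks pass: Σm=0; 12 even; l₃=4∈[0,8].
(2·4+1)(2·4+1)(2·4+1) = 729
Δ: 4! 4! 4! / 13! → 1/450450
sum: t=0:+1/13824 t=1:−1/216 t=2:+1/64 t=3:−1/216 t=4:+1/13824 = 5/768
3j²(4 4 4; 0 0 0) = Δ·Π!·Σ² = 18/1001  (sign +1)
sum: t=2:+1/576 t=3:−1/864 = 1/1728
3j²(4 4 4; -2 -1 3) = Δ·Π!·Σ² = 5/1287  (sign -1)
combine: 4πI² = 729·18/1001·5/1287 = 7290/143143
take √, sign -1: I = -0.06366105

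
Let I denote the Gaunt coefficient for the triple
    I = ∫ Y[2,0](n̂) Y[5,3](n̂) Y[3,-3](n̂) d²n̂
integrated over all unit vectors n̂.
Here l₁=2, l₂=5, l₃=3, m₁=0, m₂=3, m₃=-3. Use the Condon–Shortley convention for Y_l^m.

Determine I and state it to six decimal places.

-0.126792

m-sum 0 ✓  L=10 even ✓  3≤3≤7 ✓
Π(2lᵢ+1) = 5×11×7 = 385
triangle coeff Δ(2,5,3) = 1/2310
Σ_t [2,2]: t=2:+1/144 = 1/144
(3j)²=10/231 [(2 5 3; 0 0 0)], sign=-1
Σ_t [2,2]: t=2:+1/2880 = 1/2880
(3j)²=2/165 [(2 5 3; 0 3 -3)], sign=+1
⇒ 4πI² = 20/99
I = (-1)√(20/99/(4π)) = -0.12679218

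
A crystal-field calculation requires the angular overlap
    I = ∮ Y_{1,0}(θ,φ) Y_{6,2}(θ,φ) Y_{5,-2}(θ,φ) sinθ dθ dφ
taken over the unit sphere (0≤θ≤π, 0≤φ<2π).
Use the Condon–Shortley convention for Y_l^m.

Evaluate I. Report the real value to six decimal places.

0.231133

m-sum 0 ✓  L=12 even ✓  5≤5≤7 ✓
Π(2lᵢ+1) = 3×13×11 = 429
triangle coeff Δ(1,6,5) = 1/858
Σ_t [1,1]: t=1:−1/14400 = -1/14400
(3j)²=6/143 [(1 6 5; 0 0 0)], sign=+1
Σ_t [1,1]: t=1:−1/30240 = -1/30240
(3j)²=16/429 [(1 6 5; 0 2 -2)], sign=+1
⇒ 4πI² = 96/143
I = (+1)√(96/143/(4π)) = 0.23113338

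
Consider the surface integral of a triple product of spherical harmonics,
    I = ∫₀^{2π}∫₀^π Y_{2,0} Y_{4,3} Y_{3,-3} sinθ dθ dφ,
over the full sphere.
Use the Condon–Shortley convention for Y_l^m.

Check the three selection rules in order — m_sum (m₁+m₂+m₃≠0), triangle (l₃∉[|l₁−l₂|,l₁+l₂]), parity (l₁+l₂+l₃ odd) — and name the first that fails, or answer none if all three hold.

Σmᵢ = 0  ✓
l₃∈[|l₁−l₂|,l₁+l₂]=[2,6], have l₃=3  ✓
Σlᵢ = 9 ⇒ odd  ✗

parity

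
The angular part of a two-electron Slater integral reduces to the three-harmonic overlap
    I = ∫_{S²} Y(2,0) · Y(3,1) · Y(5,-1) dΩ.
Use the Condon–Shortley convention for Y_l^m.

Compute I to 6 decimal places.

m-sum 0 ✓  L=10 even ✓  1≤5≤5 ✓
Π(2lᵢ+1) = 5×7×11 = 385
triangle coeff Δ(2,3,5) = 1/2310
Σ_t [0,0]: t=0:+1/144 = 1/144
(3j)²=10/231 [(2 3 5; 0 0 0)], sign=-1
Σ_t [0,0]: t=0:+1/192 = 1/192
(3j)²=3/77 [(2 3 5; 0 1 -1)], sign=+1
⇒ 4πI² = 50/77
I = (-1)√(50/77/(4π)) = -0.22731846

-0.227318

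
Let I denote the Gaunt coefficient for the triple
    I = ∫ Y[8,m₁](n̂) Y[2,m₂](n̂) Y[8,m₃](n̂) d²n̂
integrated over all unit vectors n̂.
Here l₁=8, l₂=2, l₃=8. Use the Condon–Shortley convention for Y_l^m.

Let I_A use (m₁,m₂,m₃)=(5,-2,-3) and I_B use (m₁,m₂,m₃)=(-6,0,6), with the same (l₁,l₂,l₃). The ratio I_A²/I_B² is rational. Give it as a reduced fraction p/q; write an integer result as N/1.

l's match ⇒ only the (l;m) 3-j factors differ between A and B.
A: triangle coeff Δ(8,2,8) = 1/348840; Σ_t [0,0]: t=0:+1/958003200 = 1/958003200; (3j)²=13/969 [(8 2 8; 5 -2 -3)], sign=-1
B: triangle coeff Δ(8,2,8) = 1/348840; Σ_t [0,2]: t=0:+1/348713164800 t=1:−1/6227020800 t=2:+1/3832012800 = 1/9686476800; (3j)²=6/1615 [(8 2 8; -6 0 6)], sign=+1
I_A²/I_B² = (13/969)/(6/1615) = 65/18

65/18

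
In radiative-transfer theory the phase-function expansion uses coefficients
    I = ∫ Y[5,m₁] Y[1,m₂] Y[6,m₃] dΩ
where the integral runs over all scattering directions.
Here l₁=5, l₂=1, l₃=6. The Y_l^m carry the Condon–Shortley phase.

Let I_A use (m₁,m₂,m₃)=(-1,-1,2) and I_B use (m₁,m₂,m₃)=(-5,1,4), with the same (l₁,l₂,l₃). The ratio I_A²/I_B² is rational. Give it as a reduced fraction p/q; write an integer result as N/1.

28/1

Same 5,1,6: normalisation and zero-m 3j drop out of the ratio.
A: Δ: 0! 10! 2! / 13! → 1/858; sum: t=0:+1/34560 = 1/34560; 3j²(5 1 6; -1 -1 2) = Δ·Π!·Σ² = 14/429  (sign +1)
B: Δ: 0! 10! 2! / 13! → 1/858; sum: t=0:+1/7257600 = 1/7257600; 3j²(5 1 6; -5 1 4) = Δ·Π!·Σ² = 1/858  (sign +1)
I_A²/I_B² = (14/429)/(1/858) = 28/1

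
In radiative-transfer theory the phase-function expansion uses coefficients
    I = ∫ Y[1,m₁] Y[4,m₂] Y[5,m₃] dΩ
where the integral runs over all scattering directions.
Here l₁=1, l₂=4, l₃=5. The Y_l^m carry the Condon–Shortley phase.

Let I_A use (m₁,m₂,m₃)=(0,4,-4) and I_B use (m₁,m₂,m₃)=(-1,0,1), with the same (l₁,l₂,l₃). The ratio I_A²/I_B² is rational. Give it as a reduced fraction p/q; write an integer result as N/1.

Same 1,4,5: normalisation and zero-m 3j drop out of the ratio.
A: Δ: 0! 2! 8! / 11! → 1/495; sum: t=0:+1/40320 = 1/40320; 3j²(1 4 5; 0 4 -4) = Δ·Π!·Σ² = 1/55  (sign -1)
B: Δ: 0! 2! 8! / 11! → 1/495; sum: t=0:+1/1152 = 1/1152; 3j²(1 4 5; -1 0 1) = Δ·Π!·Σ² = 1/33  (sign +1)
I_A²/I_B² = (1/55)/(1/33) = 3/5

3/5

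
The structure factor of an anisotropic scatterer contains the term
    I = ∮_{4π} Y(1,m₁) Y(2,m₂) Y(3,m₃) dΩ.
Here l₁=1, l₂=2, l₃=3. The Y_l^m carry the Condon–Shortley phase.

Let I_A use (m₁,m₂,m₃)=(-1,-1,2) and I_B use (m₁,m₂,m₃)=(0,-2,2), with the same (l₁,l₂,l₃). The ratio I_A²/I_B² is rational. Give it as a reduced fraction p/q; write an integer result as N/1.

2/1

l's match ⇒ only the (l;m) 3-j factors differ between A and B.
A: triangle coeff Δ(1,2,3) = 1/105; Σ_t [0,0]: t=0:+1/12 = 1/12; (3j)²=2/21 [(1 2 3; -1 -1 2)], sign=-1
B: triangle coeff Δ(1,2,3) = 1/105; Σ_t [0,0]: t=0:+1/24 = 1/24; (3j)²=1/21 [(1 2 3; 0 -2 2)], sign=-1
I_A²/I_B² = (2/21)/(1/21) = 2/1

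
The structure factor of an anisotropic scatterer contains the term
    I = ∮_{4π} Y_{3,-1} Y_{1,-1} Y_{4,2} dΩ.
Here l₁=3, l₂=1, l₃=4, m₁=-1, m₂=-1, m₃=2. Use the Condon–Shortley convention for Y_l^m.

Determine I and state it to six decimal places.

Rules hold: Σm=0, L=8 even, 2≤4≤4.
N = 7·3·9 = 189
Δ = 0!·6!·2!/9! = 1/252
Racah Σ t=0..0: t=0:+1/36 = 1/36
⇒ 3j(3 1 4; 0 0 0)² = 4/63, sgn +1
Racah Σ t=0..0: t=0:+1/96 = 1/96
⇒ 3j(3 1 4; -1 -1 2)² = 5/84, sgn +1
4πI² = N·(3j₀)²·(3jₘ)² = 5/7
I = +1·√(0.714286/4π) = 0.23841361

0.238414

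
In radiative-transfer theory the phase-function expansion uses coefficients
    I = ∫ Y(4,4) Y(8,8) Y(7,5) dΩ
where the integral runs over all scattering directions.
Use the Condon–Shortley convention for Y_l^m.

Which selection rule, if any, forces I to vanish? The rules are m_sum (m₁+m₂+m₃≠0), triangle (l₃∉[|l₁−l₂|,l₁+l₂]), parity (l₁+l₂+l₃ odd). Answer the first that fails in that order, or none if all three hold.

m_sum

m₁+m₂+m₃ = 4 + 8 + 5 = 17  ✗
triangle: |4−8|=4 ≤ l₃=7 ≤ 4+8=12
parity: l₁+l₂+l₃ = 19 is odd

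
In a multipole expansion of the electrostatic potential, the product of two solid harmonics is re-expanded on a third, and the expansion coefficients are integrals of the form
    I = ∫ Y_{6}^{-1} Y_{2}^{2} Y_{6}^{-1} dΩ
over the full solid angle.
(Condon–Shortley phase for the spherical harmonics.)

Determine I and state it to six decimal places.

m-sum 0 ✓  L=14 even ✓  4≤6≤8 ✓
Π(2lᵢ+1) = 13×5×13 = 845
triangle coeff Δ(6,2,6) = 1/90090
Σ_t [0,2]: t=0:+1/69120 t=1:−1/14400 t=2:+1/69120 = -7/172800
(3j)²=14/715 [(6 2 6; 0 0 0)], sign=-1
Σ_t [2,2]: t=2:+1/57600 = 1/57600
(3j)²=21/715 [(6 2 6; -1 2 -1)], sign=-1
⇒ 4πI² = 294/605
I = (+1)√(294/605/(4π)) = 0.19664868

0.196649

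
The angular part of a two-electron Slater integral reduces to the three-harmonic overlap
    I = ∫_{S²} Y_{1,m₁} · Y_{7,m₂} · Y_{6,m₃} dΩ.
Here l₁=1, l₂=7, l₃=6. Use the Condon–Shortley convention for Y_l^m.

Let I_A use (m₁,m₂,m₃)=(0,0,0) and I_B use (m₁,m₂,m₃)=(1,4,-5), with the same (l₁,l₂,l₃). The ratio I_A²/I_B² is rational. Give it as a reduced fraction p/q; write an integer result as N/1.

Same 1,7,6: normalisation and zero-m 3j drop out of the ratio.
A: Δ: 2! 0! 12! / 15! → 1/1365; sum: t=1:−1/518400 = -1/518400; 3j²(1 7 6; 0 0 0) = Δ·Π!·Σ² = 7/195  (sign -1)
B: Δ: 2! 0! 12! / 15! → 1/1365; sum: t=0:+1/79833600 = 1/79833600; 3j²(1 7 6; 1 4 -5) = Δ·Π!·Σ² = 1/455  (sign -1)
I_A²/I_B² = (7/195)/(1/455) = 49/3

49/3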